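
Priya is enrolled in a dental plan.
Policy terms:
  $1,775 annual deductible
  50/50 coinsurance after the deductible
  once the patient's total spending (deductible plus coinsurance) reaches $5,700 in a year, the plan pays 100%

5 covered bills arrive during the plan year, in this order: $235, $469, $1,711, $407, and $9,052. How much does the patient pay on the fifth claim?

Bill 1, $235: fully absorbed by the deductible. Cost to patient: $235. OOP to date $235.
Bill 2, $469: fully absorbed by the deductible. Patient pays $469; OOP now $704.
Bill 3, $1,711: $1,071 to deductible, leaving $640; patient's 50% is $320. Cost to patient: $1,391. OOP to date $2,095.
Bill 4, $407: deductible already satisfied, so patient's share is 50% × $407 = $203.50. Patient pays $203.50; OOP now $2,298.50.
Bill 5, $9,052: 50% coinsurance on $9,052 = $4,526. OOP would hit $6,824.50 > $5,700, so the cap limits the patient to $5,700 − $2,298.50 = $3,401.50.

$3,401.50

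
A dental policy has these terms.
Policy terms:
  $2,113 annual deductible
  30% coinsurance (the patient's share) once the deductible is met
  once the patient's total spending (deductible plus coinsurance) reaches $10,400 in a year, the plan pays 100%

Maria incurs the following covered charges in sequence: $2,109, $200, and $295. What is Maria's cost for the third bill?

$88.50

#1 ($2,109): entire amount goes to the deductible. Patient pays $2,109; OOP now $2,109.
#2 ($200): deductible takes $4, $196 remains; patient's 30% is $58.80. Patient pays $62.80; OOP now $2,171.80.
#3 ($295): 30% coinsurance on $295 = $88.50. Patient owes $88.50 (running OOP $2,260.30).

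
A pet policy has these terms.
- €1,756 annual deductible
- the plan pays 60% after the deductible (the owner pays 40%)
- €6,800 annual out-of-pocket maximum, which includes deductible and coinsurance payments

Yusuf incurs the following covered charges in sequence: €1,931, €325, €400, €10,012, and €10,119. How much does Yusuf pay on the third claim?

Bill 1, €1,931: €1,756 to deductible, leaving €175; owner's 40% is €70. Owner pays €1,826; OOP now €1,826.
Bill 2, €325: deductible met; 40% of €325 = €130. Owner owes €130 (running OOP €1,956).
Bill 3, €400: deductible already satisfied, so owner's share is 40% × €400 = €160. Owner owes €160 (running OOP €2,116).

€160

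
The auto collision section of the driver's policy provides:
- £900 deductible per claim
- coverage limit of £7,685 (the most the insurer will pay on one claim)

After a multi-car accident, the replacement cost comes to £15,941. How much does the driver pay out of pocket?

£8,256

Subtract the deductible: £15,941 − £900 = £15,041.
The £7,685 per-incident cap binds; insurer pays £7,685.
Driver's share is the uncovered remainder: £15,941 − £7,685 = £8,256.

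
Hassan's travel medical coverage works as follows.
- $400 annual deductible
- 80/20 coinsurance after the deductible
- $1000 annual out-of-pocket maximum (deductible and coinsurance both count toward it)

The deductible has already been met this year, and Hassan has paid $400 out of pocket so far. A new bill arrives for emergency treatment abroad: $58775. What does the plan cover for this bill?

With the deductible met, the entire $58775 is subject to coinsurance.
Traveler's 20% share of $58775 is $11755.
That would bring total out-of-pocket to $12155, past the $1000 cap. The traveler is capped at $1000 − $400 = $600 on this claim.
Insurer pays the balance: $58775 − $600 = $58175.

$58175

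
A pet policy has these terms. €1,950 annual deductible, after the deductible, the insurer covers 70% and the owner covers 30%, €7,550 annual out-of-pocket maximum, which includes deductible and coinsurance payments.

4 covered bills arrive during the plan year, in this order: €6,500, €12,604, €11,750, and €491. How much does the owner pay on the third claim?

€453.80

#1 (€6,500): €1,950 finishes the deductible; €4,550 goes to coinsurance; coinsurance €4,550 × 30% = €1,365. Cost to owner: €3,315. OOP to date €3,315.
#2 (€12,604): 30% coinsurance on €12,604 = €3,781.20. Owner pays €3,781.20; OOP now €7,096.20.
#3 (€11,750): 30% coinsurance on €11,750 = €3,525. That would push OOP to €10,621.20, over the €7,550 cap, so owner pays €7,550 − €7,096.20 = €453.80.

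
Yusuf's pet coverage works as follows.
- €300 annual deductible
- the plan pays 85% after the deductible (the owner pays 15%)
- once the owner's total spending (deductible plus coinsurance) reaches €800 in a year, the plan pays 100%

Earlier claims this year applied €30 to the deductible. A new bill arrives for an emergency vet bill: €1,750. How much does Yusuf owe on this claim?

€30 of the €300 deductible is already met, leaving €270.
The remaining €1,480 (= €1,750 − €270) moves to coinsurance.
Coinsurance: €1,480 × 15% = €222.
Owner responsibility before any cap: €270 + €222 = €492.
Total out-of-pocket so far would be €30 + €492 = €522, below the €800 cap — no reduction.

€492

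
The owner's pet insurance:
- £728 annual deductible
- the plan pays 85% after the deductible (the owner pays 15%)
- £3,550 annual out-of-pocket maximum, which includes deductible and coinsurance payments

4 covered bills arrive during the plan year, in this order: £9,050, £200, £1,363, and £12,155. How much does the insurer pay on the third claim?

#1 (£9,050): £728 finishes the deductible; £8,322 goes to coinsurance; owner's 15% is £1,248.30. Owner pays £1,976.30; OOP now £1,976.30. Insurer: £9,050 − £1,976.30 = £7,073.70.
#2 (£200): deductible already satisfied, so owner's share is 15% × £200 = £30. Cost to owner: £30. OOP to date £2,006.30. Plan pays £200 − £30 = £170.
#3 (£1,363): 15% coinsurance on £1,363 = £204.45. Cost to owner: £204.45. OOP to date £2,210.75. Plan pays £1,363 − £204.45 = £1,158.55.

£1,158.55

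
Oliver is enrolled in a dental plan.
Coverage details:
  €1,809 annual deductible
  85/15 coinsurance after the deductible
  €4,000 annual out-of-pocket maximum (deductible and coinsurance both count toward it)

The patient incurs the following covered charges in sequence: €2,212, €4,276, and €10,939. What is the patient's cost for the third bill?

€1,489.15

Claim 1 (€2,212): €1,809 to deductible, leaving €403; 15% of €403 = €60.45. Patient owes €1,869.45 (running OOP €1,869.45).
Claim 2 (€4,276): deductible already satisfied, so patient's share is 15% × €4,276 = €641.40. Cost to patient: €641.40. OOP to date €2,510.85.
Claim 3 (€10,939): deductible already satisfied, so patient's share is 15% × €10,939 = €1,640.85. Adding that to €2,510.85 gives €4,151.70, past the €4,000 cap; patient pays only €4,000 − €2,510.85 = €1,489.15.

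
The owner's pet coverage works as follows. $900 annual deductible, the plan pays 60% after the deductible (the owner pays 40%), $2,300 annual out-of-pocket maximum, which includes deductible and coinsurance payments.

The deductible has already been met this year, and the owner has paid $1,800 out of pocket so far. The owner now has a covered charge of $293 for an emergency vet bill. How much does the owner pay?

$117.20

The deductible is already satisfied, so the full bill goes to coinsurance.
40% of $293 = $117.20 falls to the owner.
Year-to-date out-of-pocket becomes $1,800 + $117.20 = $1,917.20, still under the $2,300 maximum, so no cap applies.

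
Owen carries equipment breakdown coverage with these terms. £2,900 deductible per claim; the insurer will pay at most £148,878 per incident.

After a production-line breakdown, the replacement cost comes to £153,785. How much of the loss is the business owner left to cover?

£4,907

Less the £2,900 deductible: £153,785 − £2,900 = £150,885.
Since £150,885 > £148,878, the payout is capped at £148,878.
Business owner's share is the uncovered remainder: £153,785 − £148,878 = £4,907.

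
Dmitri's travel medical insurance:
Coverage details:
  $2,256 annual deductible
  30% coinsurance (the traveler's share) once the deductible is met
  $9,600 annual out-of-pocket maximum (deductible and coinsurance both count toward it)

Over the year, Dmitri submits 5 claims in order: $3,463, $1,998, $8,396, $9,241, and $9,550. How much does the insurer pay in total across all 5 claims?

Bill 1, $3,463: deductible takes $2,256, $1,207 remains; coinsurance $1,207 × 30% = $362.10. Cost to traveler: $2,618.10. OOP to date $2,618.10. Plan pays $3,463 − $2,618.10 = $844.90.
Bill 2, $1,998: 30% coinsurance on $1,998 = $599.40. Traveler owes $599.40 (running OOP $3,217.50). Insurer: $1,998 − $599.40 = $1,398.60.
Bill 3, $8,396: deductible met; 30% of $8,396 = $2,518.80. Traveler pays $2,518.80; OOP now $5,736.30. Insurer: $8,396 − $2,518.80 = $5,877.20.
Bill 4, $9,241: 30% coinsurance on $9,241 = $2,772.30. Traveler owes $2,772.30 (running OOP $8,508.60). Plan pays $9,241 − $2,772.30 = $6,468.70.
Bill 5, $9,550: deductible already satisfied, so traveler's share is 30% × $9,550 = $2,865. That would push OOP to $11,373.60, over the $9,600 cap, so traveler pays $9,600 − $8,508.60 = $1,091.40. Insurer: $9,550 − $1,091.40 = $8,458.60.
Insurer total: $844.90 + $1,398.60 + $5,877.20 + $6,468.70 + $8,458.60 = $23,048.

$23,048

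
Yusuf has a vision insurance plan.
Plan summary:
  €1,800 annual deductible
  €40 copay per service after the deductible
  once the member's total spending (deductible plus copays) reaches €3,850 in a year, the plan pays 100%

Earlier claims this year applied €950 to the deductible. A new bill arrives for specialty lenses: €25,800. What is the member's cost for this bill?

Deductible still to meet: €1,800 − €950 = €850.
That leaves €25,800 − €850 = €24,950 for the copay.
Copay on this service: €40.
That puts the member's cost at €850 + €40 = €890 before any cap.
Year-to-date out-of-pocket becomes €950 + €890 = €1,840, still under the €3,850 maximum, so no cap applies.

€890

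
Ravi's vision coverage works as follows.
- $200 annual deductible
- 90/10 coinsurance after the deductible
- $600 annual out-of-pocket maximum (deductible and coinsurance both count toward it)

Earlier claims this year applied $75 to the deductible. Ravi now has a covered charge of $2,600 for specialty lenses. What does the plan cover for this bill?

Deductible still to meet: $200 − $75 = $125.
That leaves $2,600 − $125 = $2,475 for coinsurance.
10% of $2,475 = $247.50 falls to the member.
So the member owes $125 + $247.50 = $372.50 before any cap.
Total out-of-pocket so far would be $75 + $372.50 = $447.50, below the $600 cap — no reduction.
The plan picks up $2,600 − $372.50 = $2,227.50.

$2,227.50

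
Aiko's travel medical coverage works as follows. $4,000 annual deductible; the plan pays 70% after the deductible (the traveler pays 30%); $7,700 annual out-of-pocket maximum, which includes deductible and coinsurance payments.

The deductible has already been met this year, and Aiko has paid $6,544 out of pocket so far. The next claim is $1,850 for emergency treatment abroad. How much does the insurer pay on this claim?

With the deductible met, the entire $1,850 is subject to coinsurance.
Traveler's 30% share of $1,850 is $555.
Total out-of-pocket so far would be $6,544 + $555 = $7,099, below the $7,700 cap — no reduction.
The insurer covers the remainder: $1,850 − $555 = $1,295.

$1,295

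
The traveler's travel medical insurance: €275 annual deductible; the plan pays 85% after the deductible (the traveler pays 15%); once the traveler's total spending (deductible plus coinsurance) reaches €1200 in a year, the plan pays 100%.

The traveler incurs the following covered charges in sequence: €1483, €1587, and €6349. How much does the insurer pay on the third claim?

€5843.25

Claim 1 (€1483): €275 to deductible, leaving €1208; traveler's 15% is €181.20. Cost to traveler: €456.20. OOP to date €456.20. Insurer: €1483 − €456.20 = €1026.80.
Claim 2 (€1587): deductible already satisfied, so traveler's share is 15% × €1587 = €238.05. Traveler owes €238.05 (running OOP €694.25). Plan pays €1587 − €238.05 = €1348.95.
Claim 3 (€6349): 15% coinsurance on €6349 = €952.35. OOP would hit €1646.60 > €1200, so the cap limits the traveler to €1200 − €694.25 = €505.75. Plan pays €6349 − €505.75 = €5843.25.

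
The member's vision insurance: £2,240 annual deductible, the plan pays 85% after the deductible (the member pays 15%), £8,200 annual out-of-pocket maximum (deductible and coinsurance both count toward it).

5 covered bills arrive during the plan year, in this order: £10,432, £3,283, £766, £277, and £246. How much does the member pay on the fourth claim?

£41.55

#1 (£10,432): £2,240 finishes the deductible; £8,192 goes to coinsurance; 15% of £8,192 = £1,228.80. Member owes £3,468.80 (running OOP £3,468.80).
#2 (£3,283): deductible already satisfied, so member's share is 15% × £3,283 = £492.45. Cost to member: £492.45. OOP to date £3,961.25.
#3 (£766): 15% coinsurance on £766 = £114.90. Member owes £114.90 (running OOP £4,076.15).
#4 (£277): 15% coinsurance on £277 = £41.55. Cost to member: £41.55. OOP to date £4,117.70.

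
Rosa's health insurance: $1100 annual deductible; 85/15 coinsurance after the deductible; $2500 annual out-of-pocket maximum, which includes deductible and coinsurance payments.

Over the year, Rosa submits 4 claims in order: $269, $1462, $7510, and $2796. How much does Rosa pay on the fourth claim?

Bill 1, $269: all of it applies to the deductible. Patient owes $269 (running OOP $269).
Bill 2, $1462: deductible takes $831, $631 remains; 15% of $631 = $94.65. Cost to patient: $925.65. OOP to date $1194.65.
Bill 3, $7510: 15% coinsurance on $7510 = $1126.50. Patient owes $1126.50 (running OOP $2321.15).
Bill 4, $2796: deductible met; 15% of $2796 = $419.40. OOP would hit $2740.55 > $2500, so the cap limits the patient to $2500 − $2321.15 = $178.85.

$178.85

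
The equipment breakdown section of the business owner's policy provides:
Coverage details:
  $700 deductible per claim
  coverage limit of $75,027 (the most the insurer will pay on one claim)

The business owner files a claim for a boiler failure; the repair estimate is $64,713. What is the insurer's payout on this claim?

$64,013

After the deductible, $64,713 − $700 = $64,013 remains.
That's under the $75,027 cap, so the insurer reimburses the full $64,013.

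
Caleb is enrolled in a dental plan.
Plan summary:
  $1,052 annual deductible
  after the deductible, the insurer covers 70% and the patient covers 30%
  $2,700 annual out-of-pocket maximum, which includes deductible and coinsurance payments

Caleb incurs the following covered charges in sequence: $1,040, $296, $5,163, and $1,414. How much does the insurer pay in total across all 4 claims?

$5,213

#1 ($1,040): all of it applies to the deductible. Patient pays $1,040; OOP now $1,040. Plan pays $1,040 − $1,040 = $0.
#2 ($296): $12 to deductible, leaving $284; patient's 30% is $85.20. Cost to patient: $97.20. OOP to date $1,137.20. Plan pays $296 − $97.20 = $198.80.
#3 ($5,163): deductible met; 30% of $5,163 = $1,548.90. Patient owes $1,548.90 (running OOP $2,686.10). Plan pays $5,163 − $1,548.90 = $3,614.10.
#4 ($1,414): deductible already satisfied, so patient's share is 30% × $1,414 = $424.20. Adding that to $2,686.10 gives $3,110.30, past the $2,700 cap; patient pays only $2,700 − $2,686.10 = $13.90. Insurer: $1,414 − $13.90 = $1,400.10.
Insurer total = bills − patient's total = $7,913 − $2,700 = $5,213.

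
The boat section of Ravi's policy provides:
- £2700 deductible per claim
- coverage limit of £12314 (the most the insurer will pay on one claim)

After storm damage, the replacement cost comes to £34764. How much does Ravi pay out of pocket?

£22450

After the deductible, £34764 − £2700 = £32064 remains.
Since £32064 > £12314, the payout is capped at £12314.
Owner's share is the uncovered remainder: £34764 − £12314 = £22450.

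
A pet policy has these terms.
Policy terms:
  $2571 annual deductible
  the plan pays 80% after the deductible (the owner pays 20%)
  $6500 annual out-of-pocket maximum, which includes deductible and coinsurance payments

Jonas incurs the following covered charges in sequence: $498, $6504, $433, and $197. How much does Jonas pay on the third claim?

#1 ($498): fully absorbed by the deductible. Cost to owner: $498. OOP to date $498.
#2 ($6504): deductible takes $2073, $4431 remains; owner's 20% is $886.20. Owner owes $2959.20 (running OOP $3457.20).
#3 ($433): deductible met; 20% of $433 = $86.60. Owner owes $86.60 (running OOP $3543.80).

$86.60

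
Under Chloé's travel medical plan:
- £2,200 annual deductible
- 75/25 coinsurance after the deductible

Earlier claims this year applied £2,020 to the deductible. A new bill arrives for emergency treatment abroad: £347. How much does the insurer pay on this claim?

£125.25

Deductible still to meet: £2,200 − £2,020 = £180.
The remaining £167 (= £347 − £180) moves to coinsurance.
Traveler's 25% share of £167 is £41.75.
Traveler responsibility: £180 + £41.75 = £221.75.
Insurer pays the balance: £347 − £221.75 = £125.25.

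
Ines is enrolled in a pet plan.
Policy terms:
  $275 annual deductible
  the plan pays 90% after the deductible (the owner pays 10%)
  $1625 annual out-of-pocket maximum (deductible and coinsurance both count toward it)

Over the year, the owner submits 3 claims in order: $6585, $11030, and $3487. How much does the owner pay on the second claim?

Bill 1, $6585: $275 to deductible, leaving $6310; 10% of $6310 = $631. Owner pays $906; OOP now $906.
Bill 2, $11030: 10% coinsurance on $11030 = $1103. That would push OOP to $2009, over the $1625 cap, so owner pays $1625 − $906 = $719.

$719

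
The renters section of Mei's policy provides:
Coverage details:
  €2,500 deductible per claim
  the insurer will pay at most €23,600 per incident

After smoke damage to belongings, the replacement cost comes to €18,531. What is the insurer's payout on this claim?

After the deductible, €18,531 − €2,500 = €16,031 remains.
That's under the €23,600 cap, so the insurer reimburses the full €16,031.

€16,031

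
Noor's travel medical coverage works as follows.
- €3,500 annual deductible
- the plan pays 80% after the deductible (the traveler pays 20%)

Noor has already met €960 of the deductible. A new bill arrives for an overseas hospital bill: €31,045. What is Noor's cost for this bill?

€960 of the €3,500 deductible is already met, leaving €2,540.
After the €2,540 deductible portion, €31,045 − €2,540 = €28,505 is subject to coinsurance.
Coinsurance: €28,505 × 20% = €5,701.
So the traveler owes €2,540 + €5,701 = €8,241.

€8,241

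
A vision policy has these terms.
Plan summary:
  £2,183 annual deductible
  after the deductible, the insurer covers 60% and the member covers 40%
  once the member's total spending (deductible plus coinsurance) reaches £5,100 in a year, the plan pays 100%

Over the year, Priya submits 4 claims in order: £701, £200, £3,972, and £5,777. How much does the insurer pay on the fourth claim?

£3,936

Bill 1, £701: entire amount goes to the deductible. Member owes £701 (running OOP £701). Insurer: £701 − £701 = £0.
Bill 2, £200: all of it applies to the deductible. Cost to member: £200. OOP to date £901. Insurer: £200 − £200 = £0.
Bill 3, £3,972: deductible takes £1,282, £2,690 remains; 40% of £2,690 = £1,076. Member owes £2,358 (running OOP £3,259). Insurer: £3,972 − £2,358 = £1,614.
Bill 4, £5,777: 40% coinsurance on £5,777 = £2,310.80. That would push OOP to £5,569.80, over the £5,100 cap, so member pays £5,100 − £3,259 = £1,841. Insurer: £5,777 − £1,841 = £3,936.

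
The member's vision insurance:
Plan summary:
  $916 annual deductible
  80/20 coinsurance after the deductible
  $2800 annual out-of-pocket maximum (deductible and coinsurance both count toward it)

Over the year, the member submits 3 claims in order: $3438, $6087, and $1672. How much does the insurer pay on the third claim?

$1509.80

Claim 1 ($3438): $916 finishes the deductible; $2522 goes to coinsurance; member's 20% is $504.40. Member owes $1420.40 (running OOP $1420.40). Plan pays $3438 − $1420.40 = $2017.60.
Claim 2 ($6087): deductible met; 20% of $6087 = $1217.40. Member pays $1217.40; OOP now $2637.80. Plan pays $6087 − $1217.40 = $4869.60.
Claim 3 ($1672): deductible met; 20% of $1672 = $334.40. Adding that to $2637.80 gives $2972.20, past the $2800 cap; member pays only $2800 − $2637.80 = $162.20. Plan pays $1672 − $162.20 = $1509.80.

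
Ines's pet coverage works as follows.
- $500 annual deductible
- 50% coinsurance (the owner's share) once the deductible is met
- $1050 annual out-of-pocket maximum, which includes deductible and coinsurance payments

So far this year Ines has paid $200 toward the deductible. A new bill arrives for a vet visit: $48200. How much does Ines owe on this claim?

Remaining deductible: $500 − $200 = $300.
The remaining $47900 (= $48200 − $300) moves to coinsurance.
50% of $47900 = $23950 falls to the owner.
Owner responsibility before any cap: $300 + $23950 = $24250.
Year-to-date out-of-pocket would reach $200 + $24250 = $24450, above the $1050 maximum, so the owner pays only $1050 − $200 = $850.

$850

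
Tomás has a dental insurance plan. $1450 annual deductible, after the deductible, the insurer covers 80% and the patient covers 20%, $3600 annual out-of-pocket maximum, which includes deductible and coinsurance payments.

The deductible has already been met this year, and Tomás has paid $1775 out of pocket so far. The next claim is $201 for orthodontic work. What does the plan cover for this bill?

The deductible is already satisfied, so the full bill goes to coinsurance.
20% of $201 = $40.20 falls to the patient.
Cumulative spending $1775 + $40.20 = $1815.20 stays under the $3600 maximum.
Insurer pays the balance: $201 − $40.20 = $160.80.

$160.80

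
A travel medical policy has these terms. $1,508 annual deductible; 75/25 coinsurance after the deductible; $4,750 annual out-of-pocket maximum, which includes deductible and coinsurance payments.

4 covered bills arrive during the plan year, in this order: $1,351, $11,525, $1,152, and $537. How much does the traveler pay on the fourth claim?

Claim 1 ($1,351): fully absorbed by the deductible. Traveler pays $1,351; OOP now $1,351.
Claim 2 ($11,525): deductible takes $157, $11,368 remains; 25% of $11,368 = $2,842. Traveler owes $2,999 (running OOP $4,350).
Claim 3 ($1,152): 25% coinsurance on $1,152 = $288. Traveler owes $288 (running OOP $4,638).
Claim 4 ($537): deductible already satisfied, so traveler's share is 25% × $537 = $134.25. Adding that to $4,638 gives $4,772.25, past the $4,750 cap; traveler pays only $4,750 − $4,638 = $112.

$112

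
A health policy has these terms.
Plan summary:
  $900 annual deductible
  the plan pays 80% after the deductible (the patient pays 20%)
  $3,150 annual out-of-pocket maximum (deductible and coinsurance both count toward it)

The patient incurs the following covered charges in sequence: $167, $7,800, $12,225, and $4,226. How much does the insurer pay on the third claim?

$11,388.40

#1 ($167): all of it applies to the deductible. Patient owes $167 (running OOP $167). Insurer: $167 − $167 = $0.
#2 ($7,800): $733 finishes the deductible; $7,067 goes to coinsurance; patient's 20% is $1,413.40. Cost to patient: $2,146.40. OOP to date $2,313.40. Insurer: $7,800 − $2,146.40 = $5,653.60.
#3 ($12,225): deductible met; 20% of $12,225 = $2,445. That would push OOP to $4,758.40, over the $3,150 cap, so patient pays $3,150 − $2,313.40 = $836.60. Insurer: $12,225 − $836.60 = $11,388.40.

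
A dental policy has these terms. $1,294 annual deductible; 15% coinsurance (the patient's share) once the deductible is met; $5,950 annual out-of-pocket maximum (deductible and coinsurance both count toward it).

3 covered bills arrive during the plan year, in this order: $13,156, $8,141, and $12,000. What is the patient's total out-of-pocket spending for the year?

$5,950

Claim 1 ($13,156): deductible takes $1,294, $11,862 remains; 15% of $11,862 = $1,779.30. Patient owes $3,073.30 (running OOP $3,073.30).
Claim 2 ($8,141): deductible already satisfied, so patient's share is 15% × $8,141 = $1,221.15. Cost to patient: $1,221.15. OOP to date $4,294.45.
Claim 3 ($12,000): deductible met; 15% of $12,000 = $1,800. OOP would hit $6,094.45 > $5,950, so the cap limits the patient to $5,950 − $4,294.45 = $1,655.55.
Total paid by the patient: $3,073.30 + $1,221.15 + $1,655.55 = $5,950.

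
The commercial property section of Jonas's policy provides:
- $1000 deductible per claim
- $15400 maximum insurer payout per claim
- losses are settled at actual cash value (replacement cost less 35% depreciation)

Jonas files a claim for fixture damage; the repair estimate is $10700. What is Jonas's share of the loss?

$4745

Depreciate 35%: the covered value is $10700 × 0.65 = $6955.
Less the $1000 deductible: $6955 − $1000 = $5955.
$5955 is within the $15400 limit, so the insurer pays $5955.
The business bears the rest of the original loss: $10700 − $5955 = $4745.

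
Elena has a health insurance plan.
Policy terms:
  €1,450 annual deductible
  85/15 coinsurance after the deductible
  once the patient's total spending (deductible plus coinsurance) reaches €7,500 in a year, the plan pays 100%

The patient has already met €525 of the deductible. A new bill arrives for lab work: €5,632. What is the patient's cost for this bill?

Remaining deductible: €1,450 − €525 = €925.
After the €925 deductible portion, €5,632 − €925 = €4,707 is subject to coinsurance.
15% of €4,707 = €706.05 falls to the patient.
So the patient owes €925 + €706.05 = €1,631.05 before any cap.
Cumulative spending €525 + €1,631.05 = €2,156.05 stays under the €7,500 maximum.

€1,631.05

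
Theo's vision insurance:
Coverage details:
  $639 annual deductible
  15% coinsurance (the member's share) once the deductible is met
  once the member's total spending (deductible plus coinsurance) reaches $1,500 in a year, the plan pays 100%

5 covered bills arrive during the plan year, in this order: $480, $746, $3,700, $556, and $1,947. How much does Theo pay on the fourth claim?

$83.40

Bill 1, $480: fully absorbed by the deductible. Cost to member: $480. OOP to date $480.
Bill 2, $746: $159 finishes the deductible; $587 goes to coinsurance; member's 15% is $88.05. Cost to member: $247.05. OOP to date $727.05.
Bill 3, $3,700: 15% coinsurance on $3,700 = $555. Cost to member: $555. OOP to date $1,282.05.
Bill 4, $556: 15% coinsurance on $556 = $83.40. Cost to member: $83.40. OOP to date $1,365.45.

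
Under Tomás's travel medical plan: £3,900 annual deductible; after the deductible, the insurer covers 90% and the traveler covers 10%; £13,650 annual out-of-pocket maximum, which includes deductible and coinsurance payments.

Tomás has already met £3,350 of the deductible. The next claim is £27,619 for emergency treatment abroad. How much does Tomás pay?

£3,350 of the £3,900 deductible is already met, leaving £550.
The remaining £27,069 (= £27,619 − £550) moves to coinsurance.
Traveler's 10% share of £27,069 is £2,706.90.
Traveler responsibility before any cap: £550 + £2,706.90 = £3,256.90.
Cumulative spending £3,350 + £3,256.90 = £6,606.90 stays under the £13,650 maximum.

£3,256.90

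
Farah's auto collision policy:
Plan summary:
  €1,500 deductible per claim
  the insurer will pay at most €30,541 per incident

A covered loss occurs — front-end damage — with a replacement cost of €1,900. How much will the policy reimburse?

After the deductible, €1,900 − €1,500 = €400 remains.
€400 is within the €30,541 limit, so the insurer pays €400.

€400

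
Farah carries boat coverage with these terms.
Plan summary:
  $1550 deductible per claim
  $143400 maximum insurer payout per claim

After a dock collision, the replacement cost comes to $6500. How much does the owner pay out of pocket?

After the deductible, $6500 − $1550 = $4950 remains.
$4950 ≤ $143400, so the limit doesn't bind; insurer pays $4950.
The owner bears the rest of the original loss: $6500 − $4950 = $1550.

$1550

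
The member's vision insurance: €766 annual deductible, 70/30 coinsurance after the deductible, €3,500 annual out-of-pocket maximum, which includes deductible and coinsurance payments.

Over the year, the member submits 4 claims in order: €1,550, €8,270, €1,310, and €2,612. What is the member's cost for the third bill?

Claim 1 (€1,550): €766 finishes the deductible; €784 goes to coinsurance; coinsurance €784 × 30% = €235.20. Member owes €1,001.20 (running OOP €1,001.20).
Claim 2 (€8,270): deductible already satisfied, so member's share is 30% × €8,270 = €2,481. Member owes €2,481 (running OOP €3,482.20).
Claim 3 (€1,310): 30% coinsurance on €1,310 = €393. OOP would hit €3,875.20 > €3,500, so the cap limits the member to €3,500 − €3,482.20 = €17.80.

€17.80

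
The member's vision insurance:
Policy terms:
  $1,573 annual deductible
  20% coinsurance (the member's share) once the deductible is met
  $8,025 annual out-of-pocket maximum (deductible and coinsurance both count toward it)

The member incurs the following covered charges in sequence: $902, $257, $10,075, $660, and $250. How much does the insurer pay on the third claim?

#1 ($902): all of it applies to the deductible. Member pays $902; OOP now $902. Insurer: $902 − $902 = $0.
#2 ($257): fully absorbed by the deductible. Member pays $257; OOP now $1,159. Plan pays $257 − $257 = $0.
#3 ($10,075): deductible takes $414, $9,661 remains; 20% of $9,661 = $1,932.20. Member owes $2,346.20 (running OOP $3,505.20). Plan pays $10,075 − $2,346.20 = $7,728.80.

$7,728.80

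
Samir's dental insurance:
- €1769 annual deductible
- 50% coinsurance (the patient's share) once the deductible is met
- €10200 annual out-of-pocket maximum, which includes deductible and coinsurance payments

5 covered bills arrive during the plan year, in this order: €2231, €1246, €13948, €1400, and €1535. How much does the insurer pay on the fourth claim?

€797

Claim 1 (€2231): deductible takes €1769, €462 remains; 50% of €462 = €231. Cost to patient: €2000. OOP to date €2000. Plan pays €2231 − €2000 = €231.
Claim 2 (€1246): 50% coinsurance on €1246 = €623. Patient owes €623 (running OOP €2623). Insurer: €1246 − €623 = €623.
Claim 3 (€13948): 50% coinsurance on €13948 = €6974. Patient pays €6974; OOP now €9597. Insurer: €13948 − €6974 = €6974.
Claim 4 (€1400): deductible already satisfied, so patient's share is 50% × €1400 = €700. Adding that to €9597 gives €10297, past the €10200 cap; patient pays only €10200 − €9597 = €603. Insurer: €1400 − €603 = €797.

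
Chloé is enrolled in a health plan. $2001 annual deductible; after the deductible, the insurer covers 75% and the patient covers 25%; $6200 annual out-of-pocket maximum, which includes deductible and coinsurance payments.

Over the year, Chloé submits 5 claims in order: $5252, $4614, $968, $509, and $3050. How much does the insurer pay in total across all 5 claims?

$9294

Claim 1 ($5252): deductible takes $2001, $3251 remains; 25% of $3251 = $812.75. Cost to patient: $2813.75. OOP to date $2813.75. Insurer: $5252 − $2813.75 = $2438.25.
Claim 2 ($4614): deductible already satisfied, so patient's share is 25% × $4614 = $1153.50. Patient owes $1153.50 (running OOP $3967.25). Insurer: $4614 − $1153.50 = $3460.50.
Claim 3 ($968): deductible already satisfied, so patient's share is 25% × $968 = $242. Patient pays $242; OOP now $4209.25. Plan pays $968 − $242 = $726.
Claim 4 ($509): deductible already satisfied, so patient's share is 25% × $509 = $127.25. Cost to patient: $127.25. OOP to date $4336.50. Insurer: $509 − $127.25 = $381.75.
Claim 5 ($3050): deductible already satisfied, so patient's share is 25% × $3050 = $762.50. Patient pays $762.50; OOP now $5099. Plan pays $3050 − $762.50 = $2287.50.
Insurer total = bills − patient's total = $14393 − $5099 = $9294.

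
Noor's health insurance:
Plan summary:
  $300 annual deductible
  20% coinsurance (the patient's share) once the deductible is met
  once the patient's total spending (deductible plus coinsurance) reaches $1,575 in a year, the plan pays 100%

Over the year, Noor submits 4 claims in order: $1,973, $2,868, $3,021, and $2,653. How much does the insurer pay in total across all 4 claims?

#1 ($1,973): $300 finishes the deductible; $1,673 goes to coinsurance; 20% of $1,673 = $334.60. Patient pays $634.60; OOP now $634.60. Plan pays $1,973 − $634.60 = $1,338.40.
#2 ($2,868): 20% coinsurance on $2,868 = $573.60. Cost to patient: $573.60. OOP to date $1,208.20. Plan pays $2,868 − $573.60 = $2,294.40.
#3 ($3,021): deductible already satisfied, so patient's share is 20% × $3,021 = $604.20. That would push OOP to $1,812.40, over the $1,575 cap, so patient pays $1,575 − $1,208.20 = $366.80. Insurer: $3,021 − $366.80 = $2,654.20.
#4 ($2,653): deductible met; 20% of $2,653 = $530.60. Adding that to $1,575 gives $2,105.60, past the $1,575 cap; patient pays only $1,575 − $1,575 = $0. Insurer: $2,653 − $0 = $2,653.
Insurer total: $1,338.40 + $2,294.40 + $2,654.20 + $2,653 = $8,940.

$8,940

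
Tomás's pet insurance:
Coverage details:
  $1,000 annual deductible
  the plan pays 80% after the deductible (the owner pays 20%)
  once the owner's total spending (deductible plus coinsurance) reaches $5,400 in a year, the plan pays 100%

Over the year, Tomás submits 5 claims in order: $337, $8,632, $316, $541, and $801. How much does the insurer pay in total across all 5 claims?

#1 ($337): entire amount goes to the deductible. Owner pays $337; OOP now $337. Insurer: $337 − $337 = $0.
#2 ($8,632): $663 finishes the deductible; $7,969 goes to coinsurance; 20% of $7,969 = $1,593.80. Cost to owner: $2,256.80. OOP to date $2,593.80. Plan pays $8,632 − $2,256.80 = $6,375.20.
#3 ($316): deductible already satisfied, so owner's share is 20% × $316 = $63.20. Owner pays $63.20; OOP now $2,657. Plan pays $316 − $63.20 = $252.80.
#4 ($541): deductible already satisfied, so owner's share is 20% × $541 = $108.20. Cost to owner: $108.20. OOP to date $2,765.20. Plan pays $541 − $108.20 = $432.80.
#5 ($801): 20% coinsurance on $801 = $160.20. Cost to owner: $160.20. OOP to date $2,925.40. Plan pays $801 − $160.20 = $640.80.
Insurer total: $0 + $6,375.20 + $252.80 + $432.80 + $640.80 = $7,701.60.

$7,701.60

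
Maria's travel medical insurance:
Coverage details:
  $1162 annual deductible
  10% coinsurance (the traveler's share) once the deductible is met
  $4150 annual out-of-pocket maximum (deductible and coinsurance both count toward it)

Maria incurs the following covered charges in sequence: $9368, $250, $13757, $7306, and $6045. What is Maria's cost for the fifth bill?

Bill 1, $9368: $1162 finishes the deductible; $8206 goes to coinsurance; coinsurance $8206 × 10% = $820.60. Traveler owes $1982.60 (running OOP $1982.60).
Bill 2, $250: 10% coinsurance on $250 = $25. Cost to traveler: $25. OOP to date $2007.60.
Bill 3, $13757: 10% coinsurance on $13757 = $1375.70. Traveler pays $1375.70; OOP now $3383.30.
Bill 4, $7306: deductible met; 10% of $7306 = $730.60. Traveler pays $730.60; OOP now $4113.90.
Bill 5, $6045: 10% coinsurance on $6045 = $604.50. Adding that to $4113.90 gives $4718.40, past the $4150 cap; traveler pays only $4150 − $4113.90 = $36.10.

$36.10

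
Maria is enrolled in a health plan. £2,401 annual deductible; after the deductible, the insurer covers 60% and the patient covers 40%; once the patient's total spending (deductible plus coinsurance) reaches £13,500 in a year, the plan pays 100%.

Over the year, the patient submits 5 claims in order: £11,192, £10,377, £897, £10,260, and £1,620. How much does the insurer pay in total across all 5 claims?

£20,846

Bill 1, £11,192: deductible takes £2,401, £8,791 remains; 40% of £8,791 = £3,516.40. Patient pays £5,917.40; OOP now £5,917.40. Insurer: £11,192 − £5,917.40 = £5,274.60.
Bill 2, £10,377: deductible met; 40% of £10,377 = £4,150.80. Cost to patient: £4,150.80. OOP to date £10,068.20. Plan pays £10,377 − £4,150.80 = £6,226.20.
Bill 3, £897: 40% coinsurance on £897 = £358.80. Patient owes £358.80 (running OOP £10,427). Plan pays £897 − £358.80 = £538.20.
Bill 4, £10,260: deductible met; 40% of £10,260 = £4,104. That would push OOP to £14,531, over the £13,500 cap, so patient pays £13,500 − £10,427 = £3,073. Plan pays £10,260 − £3,073 = £7,187.
Bill 5, £1,620: deductible met; 40% of £1,620 = £648. OOP would hit £14,148 > £13,500, so the cap limits the patient to £13,500 − £13,500 = £0. Insurer: £1,620 − £0 = £1,620.
Insurer total: £5,274.60 + £6,226.20 + £538.20 + £7,187 + £1,620 = £20,846.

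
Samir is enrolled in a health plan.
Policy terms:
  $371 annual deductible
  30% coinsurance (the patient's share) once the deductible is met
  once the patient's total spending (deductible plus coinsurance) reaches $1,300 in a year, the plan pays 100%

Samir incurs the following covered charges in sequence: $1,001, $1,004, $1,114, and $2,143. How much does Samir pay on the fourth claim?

Claim 1 — $1,001: $371 finishes the deductible; $630 goes to coinsurance; patient's 30% is $189. Patient pays $560; OOP now $560.
Claim 2 — $1,004: deductible already satisfied, so patient's share is 30% × $1,004 = $301.20. Cost to patient: $301.20. OOP to date $861.20.
Claim 3 — $1,114: 30% coinsurance on $1,114 = $334.20. Patient owes $334.20 (running OOP $1,195.40).
Claim 4 — $2,143: deductible met; 30% of $2,143 = $642.90. OOP would hit $1,838.30 > $1,300, so the cap limits the patient to $1,300 − $1,195.40 = $104.60.

$104.60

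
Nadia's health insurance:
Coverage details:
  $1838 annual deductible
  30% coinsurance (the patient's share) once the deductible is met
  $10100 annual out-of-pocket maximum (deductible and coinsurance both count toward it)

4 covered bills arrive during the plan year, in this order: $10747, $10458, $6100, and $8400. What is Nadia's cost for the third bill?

$1830

Bill 1, $10747: deductible takes $1838, $8909 remains; patient's 30% is $2672.70. Cost to patient: $4510.70. OOP to date $4510.70.
Bill 2, $10458: deductible met; 30% of $10458 = $3137.40. Patient pays $3137.40; OOP now $7648.10.
Bill 3, $6100: 30% coinsurance on $6100 = $1830. Patient owes $1830 (running OOP $9478.10).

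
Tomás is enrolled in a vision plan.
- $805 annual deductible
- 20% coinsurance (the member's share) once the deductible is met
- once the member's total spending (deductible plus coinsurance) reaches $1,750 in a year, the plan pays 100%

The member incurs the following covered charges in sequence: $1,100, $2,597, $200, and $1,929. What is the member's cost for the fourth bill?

Claim 1 ($1,100): $805 finishes the deductible; $295 goes to coinsurance; 20% of $295 = $59. Cost to member: $864. OOP to date $864.
Claim 2 ($2,597): deductible already satisfied, so member's share is 20% × $2,597 = $519.40. Member pays $519.40; OOP now $1,383.40.
Claim 3 ($200): deductible met; 20% of $200 = $40. Cost to member: $40. OOP to date $1,423.40.
Claim 4 ($1,929): deductible already satisfied, so member's share is 20% × $1,929 = $385.80. Adding that to $1,423.40 gives $1,809.20, past the $1,750 cap; member pays only $1,750 − $1,423.40 = $326.60.

$326.60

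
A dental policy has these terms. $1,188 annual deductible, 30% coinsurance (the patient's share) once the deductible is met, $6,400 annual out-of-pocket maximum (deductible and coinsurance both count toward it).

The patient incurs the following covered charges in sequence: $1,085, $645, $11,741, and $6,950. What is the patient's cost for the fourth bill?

Claim 1 — $1,085: all of it applies to the deductible. Cost to patient: $1,085. OOP to date $1,085.
Claim 2 — $645: $103 to deductible, leaving $542; coinsurance $542 × 30% = $162.60. Patient pays $265.60; OOP now $1,350.60.
Claim 3 — $11,741: 30% coinsurance on $11,741 = $3,522.30. Patient pays $3,522.30; OOP now $4,872.90.
Claim 4 — $6,950: deductible already satisfied, so patient's share is 30% × $6,950 = $2,085. That would push OOP to $6,957.90, over the $6,400 cap, so patient pays $6,400 − $4,872.90 = $1,527.10.

$1,527.10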